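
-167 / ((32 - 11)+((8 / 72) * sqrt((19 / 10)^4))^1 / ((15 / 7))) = -7.88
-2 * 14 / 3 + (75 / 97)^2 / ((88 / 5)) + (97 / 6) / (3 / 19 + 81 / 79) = 4813009859 / 1102885344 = 4.36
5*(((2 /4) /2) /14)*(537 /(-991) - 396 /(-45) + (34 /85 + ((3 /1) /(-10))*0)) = 42901 /55496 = 0.77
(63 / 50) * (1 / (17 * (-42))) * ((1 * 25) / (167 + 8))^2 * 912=-684 / 20825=-0.03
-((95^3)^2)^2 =-540360087662636962890625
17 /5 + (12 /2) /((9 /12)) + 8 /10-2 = 51 /5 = 10.20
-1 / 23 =-0.04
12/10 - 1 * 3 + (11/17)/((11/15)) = -78/85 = -0.92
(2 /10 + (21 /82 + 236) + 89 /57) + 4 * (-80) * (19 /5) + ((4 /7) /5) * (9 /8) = -79983562 /81795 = -977.85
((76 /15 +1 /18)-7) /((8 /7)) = -1.64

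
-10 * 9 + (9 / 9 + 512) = 423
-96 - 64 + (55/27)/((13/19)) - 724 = -309239/351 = -881.02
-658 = -658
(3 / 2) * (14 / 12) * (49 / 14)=49 / 8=6.12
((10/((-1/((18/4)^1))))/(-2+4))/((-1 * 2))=45/4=11.25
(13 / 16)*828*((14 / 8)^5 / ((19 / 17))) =768869829 / 77824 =9879.60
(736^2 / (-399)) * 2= -1083392 / 399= -2715.27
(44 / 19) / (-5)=-44 / 95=-0.46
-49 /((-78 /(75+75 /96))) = 118825 /2496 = 47.61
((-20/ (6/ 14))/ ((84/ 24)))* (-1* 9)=120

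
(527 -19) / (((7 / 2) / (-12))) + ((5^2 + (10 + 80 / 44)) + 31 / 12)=-1572937 / 924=-1702.31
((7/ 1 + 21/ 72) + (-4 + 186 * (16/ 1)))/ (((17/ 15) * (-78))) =-357515/ 10608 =-33.70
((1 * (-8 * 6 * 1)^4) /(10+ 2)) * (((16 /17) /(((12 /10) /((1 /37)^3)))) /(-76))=-1474560 /16360919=-0.09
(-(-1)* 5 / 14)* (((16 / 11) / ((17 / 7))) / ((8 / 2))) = 10 / 187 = 0.05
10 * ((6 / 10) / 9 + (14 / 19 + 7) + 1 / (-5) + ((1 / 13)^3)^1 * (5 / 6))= 3174091 / 41743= 76.04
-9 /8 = -1.12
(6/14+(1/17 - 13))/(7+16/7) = -1489/1105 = -1.35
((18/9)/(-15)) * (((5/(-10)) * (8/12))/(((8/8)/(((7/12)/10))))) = 7/2700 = 0.00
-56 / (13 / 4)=-224 / 13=-17.23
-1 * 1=-1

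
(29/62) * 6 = 87/31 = 2.81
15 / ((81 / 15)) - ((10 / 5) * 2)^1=-11 / 9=-1.22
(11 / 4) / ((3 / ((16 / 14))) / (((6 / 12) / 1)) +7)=11 / 49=0.22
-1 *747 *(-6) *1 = 4482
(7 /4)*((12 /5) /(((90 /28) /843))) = 27538 /25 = 1101.52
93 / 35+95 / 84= 1591 / 420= 3.79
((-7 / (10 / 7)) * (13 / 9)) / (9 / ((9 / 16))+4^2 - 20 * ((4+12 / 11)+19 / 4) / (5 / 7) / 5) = 7007 / 22878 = 0.31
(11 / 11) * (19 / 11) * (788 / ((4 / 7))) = 26201 / 11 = 2381.91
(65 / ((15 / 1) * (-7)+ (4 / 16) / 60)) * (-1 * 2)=31200 / 25199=1.24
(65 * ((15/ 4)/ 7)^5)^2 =2436347900390625/ 296196766695424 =8.23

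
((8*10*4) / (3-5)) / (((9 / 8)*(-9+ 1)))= 160 / 9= 17.78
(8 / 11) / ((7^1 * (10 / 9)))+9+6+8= 8891 / 385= 23.09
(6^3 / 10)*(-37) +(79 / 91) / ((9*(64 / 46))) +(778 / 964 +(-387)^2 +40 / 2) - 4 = 4705094591677 / 31580640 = 148986.68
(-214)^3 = -9800344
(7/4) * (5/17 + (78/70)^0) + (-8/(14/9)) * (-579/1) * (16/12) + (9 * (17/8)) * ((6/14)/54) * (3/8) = 60510755/15232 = 3972.61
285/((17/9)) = 150.88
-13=-13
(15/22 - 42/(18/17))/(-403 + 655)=-2573/16632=-0.15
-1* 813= -813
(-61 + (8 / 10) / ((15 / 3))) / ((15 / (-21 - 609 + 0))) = 63882 / 25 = 2555.28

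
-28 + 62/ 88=-1201/ 44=-27.30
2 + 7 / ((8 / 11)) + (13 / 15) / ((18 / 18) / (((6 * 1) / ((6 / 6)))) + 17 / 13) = 56179 / 4600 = 12.21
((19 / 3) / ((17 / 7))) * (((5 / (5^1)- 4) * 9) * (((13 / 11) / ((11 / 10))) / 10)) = -15561 / 2057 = -7.56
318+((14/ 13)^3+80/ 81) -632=-55480474/ 177957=-311.76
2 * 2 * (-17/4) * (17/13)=-289/13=-22.23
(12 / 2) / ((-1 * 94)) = -3 / 47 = -0.06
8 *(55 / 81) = 440 / 81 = 5.43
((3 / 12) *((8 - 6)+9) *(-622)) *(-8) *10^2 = 1368400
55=55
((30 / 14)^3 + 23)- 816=-268624 / 343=-783.16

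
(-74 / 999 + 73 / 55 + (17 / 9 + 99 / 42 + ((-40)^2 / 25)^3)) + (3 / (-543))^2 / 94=4195932893272829 / 16005877965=262149.50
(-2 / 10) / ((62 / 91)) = -0.29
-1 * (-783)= 783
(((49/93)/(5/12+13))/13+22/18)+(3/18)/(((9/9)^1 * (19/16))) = 2164465/1584999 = 1.37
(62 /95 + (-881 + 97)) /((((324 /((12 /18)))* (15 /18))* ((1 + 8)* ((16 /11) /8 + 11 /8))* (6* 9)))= -1091464 /426957075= -0.00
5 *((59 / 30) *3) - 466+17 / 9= -7823 / 18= -434.61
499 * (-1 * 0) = 0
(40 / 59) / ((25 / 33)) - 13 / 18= 917 / 5310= 0.17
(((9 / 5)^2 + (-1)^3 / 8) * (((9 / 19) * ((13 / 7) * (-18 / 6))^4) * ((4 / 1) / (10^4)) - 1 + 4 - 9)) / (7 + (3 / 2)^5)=-59048298759 / 47553734375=-1.24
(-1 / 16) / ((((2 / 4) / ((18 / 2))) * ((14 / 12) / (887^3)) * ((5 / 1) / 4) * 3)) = -6280776927 / 35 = -179450769.34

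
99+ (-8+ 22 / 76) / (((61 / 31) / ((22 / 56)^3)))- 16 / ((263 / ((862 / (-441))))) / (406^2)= 70027967514889535 / 709054829449344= 98.76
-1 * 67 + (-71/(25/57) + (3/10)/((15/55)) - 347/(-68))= -378551/1700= -222.68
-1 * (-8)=8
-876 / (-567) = 292 / 189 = 1.54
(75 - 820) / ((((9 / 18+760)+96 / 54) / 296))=-3969360 / 13721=-289.29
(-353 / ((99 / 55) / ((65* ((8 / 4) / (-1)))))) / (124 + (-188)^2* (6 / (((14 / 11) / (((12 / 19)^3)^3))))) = 259142422893870425 / 28341958746546342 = 9.14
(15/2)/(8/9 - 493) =-135/8858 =-0.02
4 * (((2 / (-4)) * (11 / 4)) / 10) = -11 / 20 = -0.55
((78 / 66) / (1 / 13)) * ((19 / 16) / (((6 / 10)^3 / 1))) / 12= 401375 / 57024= 7.04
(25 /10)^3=125 /8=15.62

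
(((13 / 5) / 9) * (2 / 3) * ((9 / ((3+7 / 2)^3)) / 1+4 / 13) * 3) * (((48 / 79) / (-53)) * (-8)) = 0.02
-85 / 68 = -5 / 4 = -1.25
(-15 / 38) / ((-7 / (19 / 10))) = 3 / 28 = 0.11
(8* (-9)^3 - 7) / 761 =-5839 / 761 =-7.67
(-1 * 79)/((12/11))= -869/12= -72.42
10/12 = 5/6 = 0.83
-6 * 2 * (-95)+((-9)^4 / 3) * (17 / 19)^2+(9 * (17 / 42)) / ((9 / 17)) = 43934815 / 15162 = 2897.69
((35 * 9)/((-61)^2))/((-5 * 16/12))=-189/14884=-0.01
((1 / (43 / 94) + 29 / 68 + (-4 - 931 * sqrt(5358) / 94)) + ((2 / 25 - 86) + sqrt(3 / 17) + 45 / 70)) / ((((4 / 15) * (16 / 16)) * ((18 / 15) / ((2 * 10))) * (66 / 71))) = -8262625 * sqrt(5358) / 12408 - 15742932595 / 2701776 + 8875 * sqrt(51) / 2244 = -54542.24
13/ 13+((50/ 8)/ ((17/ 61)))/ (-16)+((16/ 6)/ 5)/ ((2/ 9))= 10871/ 5440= 2.00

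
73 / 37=1.97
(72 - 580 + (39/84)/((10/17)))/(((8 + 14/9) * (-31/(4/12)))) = 426057/746480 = 0.57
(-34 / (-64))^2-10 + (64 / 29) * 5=39101 / 29696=1.32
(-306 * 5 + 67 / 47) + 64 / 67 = -4810473 / 3149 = -1527.62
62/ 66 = 31/ 33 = 0.94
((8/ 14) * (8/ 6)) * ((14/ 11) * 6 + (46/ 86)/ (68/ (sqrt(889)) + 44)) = 221779361/ 38057580 - 391 * sqrt(889)/ 24218460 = 5.83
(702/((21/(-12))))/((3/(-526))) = 70333.71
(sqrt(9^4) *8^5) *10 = 26542080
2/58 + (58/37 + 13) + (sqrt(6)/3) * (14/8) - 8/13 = 7 * sqrt(6)/12 + 195100/13949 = 15.42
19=19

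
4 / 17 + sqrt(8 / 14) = 4 / 17 + 2 * sqrt(7) / 7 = 0.99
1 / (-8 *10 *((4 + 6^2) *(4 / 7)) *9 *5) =-7 / 576000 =-0.00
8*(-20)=-160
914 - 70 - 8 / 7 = 5900 / 7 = 842.86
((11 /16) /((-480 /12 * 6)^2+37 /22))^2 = 14641 /102776935306816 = 0.00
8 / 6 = 4 / 3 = 1.33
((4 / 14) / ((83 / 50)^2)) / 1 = 5000 / 48223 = 0.10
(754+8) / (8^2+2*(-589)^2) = 127 / 115651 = 0.00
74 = 74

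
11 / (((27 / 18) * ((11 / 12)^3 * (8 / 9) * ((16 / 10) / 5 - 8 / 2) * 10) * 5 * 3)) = -54 / 2783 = -0.02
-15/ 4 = -3.75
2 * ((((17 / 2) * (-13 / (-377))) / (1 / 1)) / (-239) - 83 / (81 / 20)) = -23012297 / 561411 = -40.99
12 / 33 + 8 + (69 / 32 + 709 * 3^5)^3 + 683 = 1843386711880501698687 / 360448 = 5114154363127279.66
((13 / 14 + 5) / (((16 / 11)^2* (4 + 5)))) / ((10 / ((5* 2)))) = 10043 / 32256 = 0.31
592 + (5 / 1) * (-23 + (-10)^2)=977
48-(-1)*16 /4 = 52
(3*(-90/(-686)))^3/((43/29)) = 71350875/1735205101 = 0.04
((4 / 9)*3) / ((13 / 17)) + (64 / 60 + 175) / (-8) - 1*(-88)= 105667 / 1560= 67.74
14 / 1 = 14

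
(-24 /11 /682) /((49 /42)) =-72 /26257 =-0.00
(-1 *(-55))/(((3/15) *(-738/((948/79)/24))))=-275/1476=-0.19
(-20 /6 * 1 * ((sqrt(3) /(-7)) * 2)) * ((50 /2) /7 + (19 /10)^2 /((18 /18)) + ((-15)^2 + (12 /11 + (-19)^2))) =1525299 * sqrt(3) /2695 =980.30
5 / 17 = 0.29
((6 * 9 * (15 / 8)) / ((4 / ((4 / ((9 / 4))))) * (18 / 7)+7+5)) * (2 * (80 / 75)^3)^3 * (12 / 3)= 7696581394432 / 23635546875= 325.64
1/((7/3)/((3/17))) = 9/119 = 0.08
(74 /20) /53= 37 /530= 0.07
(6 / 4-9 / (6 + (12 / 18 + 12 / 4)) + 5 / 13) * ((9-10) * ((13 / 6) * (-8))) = 16.53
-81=-81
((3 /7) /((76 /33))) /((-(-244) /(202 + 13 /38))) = 761211 /4932704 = 0.15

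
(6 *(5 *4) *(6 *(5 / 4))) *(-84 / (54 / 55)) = -77000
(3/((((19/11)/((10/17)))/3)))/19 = 990/6137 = 0.16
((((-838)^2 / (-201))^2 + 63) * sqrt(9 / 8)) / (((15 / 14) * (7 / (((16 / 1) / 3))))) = 3945193446392 * sqrt(2) / 606015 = 9206613.83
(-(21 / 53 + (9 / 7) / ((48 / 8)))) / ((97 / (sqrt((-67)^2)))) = -30351 / 71974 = -0.42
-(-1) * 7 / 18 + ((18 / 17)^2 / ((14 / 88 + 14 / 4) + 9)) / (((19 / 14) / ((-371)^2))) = 494498353601 / 55052766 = 8982.26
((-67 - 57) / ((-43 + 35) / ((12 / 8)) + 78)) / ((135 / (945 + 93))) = -21452 / 1635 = -13.12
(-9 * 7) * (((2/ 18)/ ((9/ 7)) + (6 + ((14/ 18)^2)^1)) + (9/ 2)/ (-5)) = -32837/ 90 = -364.86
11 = 11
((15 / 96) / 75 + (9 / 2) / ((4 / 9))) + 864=419581 / 480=874.13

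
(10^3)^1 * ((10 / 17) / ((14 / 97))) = 485000 / 119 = 4075.63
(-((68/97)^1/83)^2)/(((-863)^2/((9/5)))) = -41616/241374423240845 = -0.00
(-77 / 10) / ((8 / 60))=-231 / 4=-57.75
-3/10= -0.30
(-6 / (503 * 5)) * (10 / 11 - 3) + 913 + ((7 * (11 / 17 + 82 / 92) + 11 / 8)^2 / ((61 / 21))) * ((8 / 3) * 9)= 4399171514752999 / 2063972998120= 2131.41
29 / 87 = 1 / 3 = 0.33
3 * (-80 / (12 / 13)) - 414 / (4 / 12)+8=-1494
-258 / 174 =-43 / 29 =-1.48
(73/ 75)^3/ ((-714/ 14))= -389017/ 21515625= -0.02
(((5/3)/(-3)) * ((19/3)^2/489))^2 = 3258025/1568872881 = 0.00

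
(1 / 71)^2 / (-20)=-1 / 100820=-0.00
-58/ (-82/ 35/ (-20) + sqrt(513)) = 832300/ 62840819 - 21315000 * sqrt(57)/ 62840819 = -2.55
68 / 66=34 / 33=1.03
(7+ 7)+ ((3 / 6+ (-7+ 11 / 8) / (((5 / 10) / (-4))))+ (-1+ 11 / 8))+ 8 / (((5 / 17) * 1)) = 3483 / 40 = 87.08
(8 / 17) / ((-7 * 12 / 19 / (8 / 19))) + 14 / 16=2371 / 2856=0.83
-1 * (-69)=69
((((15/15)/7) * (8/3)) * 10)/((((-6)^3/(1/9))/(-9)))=10/567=0.02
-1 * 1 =-1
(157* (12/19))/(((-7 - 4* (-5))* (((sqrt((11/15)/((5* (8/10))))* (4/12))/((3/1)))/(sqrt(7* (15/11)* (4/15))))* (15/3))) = 67824* sqrt(105)/13585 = 51.16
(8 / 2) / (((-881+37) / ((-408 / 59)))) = 408 / 12449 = 0.03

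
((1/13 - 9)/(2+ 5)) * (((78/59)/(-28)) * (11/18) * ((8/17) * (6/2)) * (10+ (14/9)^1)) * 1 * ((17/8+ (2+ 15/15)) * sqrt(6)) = 1360216 * sqrt(6)/442323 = 7.53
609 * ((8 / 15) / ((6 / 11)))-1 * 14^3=-32228 / 15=-2148.53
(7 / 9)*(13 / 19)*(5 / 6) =455 / 1026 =0.44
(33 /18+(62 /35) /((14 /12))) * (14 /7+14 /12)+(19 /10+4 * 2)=180931 /8820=20.51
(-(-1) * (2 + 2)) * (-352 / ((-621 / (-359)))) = -505472 / 621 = -813.96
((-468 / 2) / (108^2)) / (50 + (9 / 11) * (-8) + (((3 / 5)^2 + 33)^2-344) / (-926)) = -3183125 / 6763036032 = -0.00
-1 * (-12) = 12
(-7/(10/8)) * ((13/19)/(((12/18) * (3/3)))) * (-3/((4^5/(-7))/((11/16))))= -63063/778240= -0.08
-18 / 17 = -1.06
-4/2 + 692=690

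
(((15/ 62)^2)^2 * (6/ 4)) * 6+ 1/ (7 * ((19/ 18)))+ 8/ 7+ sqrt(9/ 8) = 2.37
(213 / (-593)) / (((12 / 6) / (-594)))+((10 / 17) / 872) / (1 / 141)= 469308597 / 4395316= 106.77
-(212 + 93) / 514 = -305 / 514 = -0.59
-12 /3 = -4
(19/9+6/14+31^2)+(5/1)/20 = 242875/252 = 963.79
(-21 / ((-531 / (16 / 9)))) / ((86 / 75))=1400 / 22833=0.06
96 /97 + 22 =22.99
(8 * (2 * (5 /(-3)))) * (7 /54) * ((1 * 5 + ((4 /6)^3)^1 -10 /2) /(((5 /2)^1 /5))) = -4480 /2187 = -2.05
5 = 5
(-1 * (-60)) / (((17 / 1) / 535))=32100 / 17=1888.24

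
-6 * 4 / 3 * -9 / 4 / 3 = 6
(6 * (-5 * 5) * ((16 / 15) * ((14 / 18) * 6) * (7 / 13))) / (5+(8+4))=-23.65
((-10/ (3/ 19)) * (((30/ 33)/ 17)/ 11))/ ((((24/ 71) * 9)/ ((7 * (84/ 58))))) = -1652525/ 1610631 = -1.03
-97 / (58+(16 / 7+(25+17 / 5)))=-35 / 32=-1.09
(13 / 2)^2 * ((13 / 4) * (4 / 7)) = 78.46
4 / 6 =2 / 3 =0.67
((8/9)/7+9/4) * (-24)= -1198/21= -57.05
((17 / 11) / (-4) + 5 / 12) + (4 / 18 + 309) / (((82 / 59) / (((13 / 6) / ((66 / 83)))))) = 177177419 / 292248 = 606.26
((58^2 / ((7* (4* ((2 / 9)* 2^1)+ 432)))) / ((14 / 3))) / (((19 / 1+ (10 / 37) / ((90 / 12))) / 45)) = 113421465 / 202104224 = 0.56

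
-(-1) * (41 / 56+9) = 545 / 56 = 9.73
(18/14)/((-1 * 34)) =-9/238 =-0.04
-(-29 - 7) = 36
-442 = -442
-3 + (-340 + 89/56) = -341.41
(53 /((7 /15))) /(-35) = -159 /49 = -3.24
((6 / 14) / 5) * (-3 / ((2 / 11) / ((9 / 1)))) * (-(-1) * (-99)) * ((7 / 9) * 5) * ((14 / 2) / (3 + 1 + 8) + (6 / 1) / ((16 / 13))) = 427977 / 16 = 26748.56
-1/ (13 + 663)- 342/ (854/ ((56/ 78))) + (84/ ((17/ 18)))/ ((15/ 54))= 1121266031/ 3505060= 319.90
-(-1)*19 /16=19 /16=1.19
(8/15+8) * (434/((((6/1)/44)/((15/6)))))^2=14586288640/27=540232912.59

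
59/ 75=0.79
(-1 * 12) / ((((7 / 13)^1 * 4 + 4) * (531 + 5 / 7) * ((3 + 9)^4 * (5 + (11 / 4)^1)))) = -91 / 3987601920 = -0.00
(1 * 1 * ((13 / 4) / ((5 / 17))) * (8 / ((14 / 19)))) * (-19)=-79781 / 35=-2279.46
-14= -14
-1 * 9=-9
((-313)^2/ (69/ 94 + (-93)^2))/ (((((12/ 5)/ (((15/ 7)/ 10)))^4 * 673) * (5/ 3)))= 23022715/ 35876206987264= 0.00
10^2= 100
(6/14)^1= 3/7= 0.43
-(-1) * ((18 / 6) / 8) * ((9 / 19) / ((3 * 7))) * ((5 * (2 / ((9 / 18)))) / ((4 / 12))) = 135 / 266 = 0.51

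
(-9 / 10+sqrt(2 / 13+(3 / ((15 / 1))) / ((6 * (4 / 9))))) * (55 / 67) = -99 / 134+11 * sqrt(15470) / 3484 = -0.35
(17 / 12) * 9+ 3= 63 / 4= 15.75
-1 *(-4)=4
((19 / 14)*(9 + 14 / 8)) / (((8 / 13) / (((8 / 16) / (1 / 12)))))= 31863 / 224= 142.25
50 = 50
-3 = -3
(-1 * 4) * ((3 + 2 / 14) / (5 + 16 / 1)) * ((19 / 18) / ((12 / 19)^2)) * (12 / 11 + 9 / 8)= -445835 / 127008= -3.51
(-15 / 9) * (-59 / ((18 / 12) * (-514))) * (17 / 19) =-5015 / 43947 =-0.11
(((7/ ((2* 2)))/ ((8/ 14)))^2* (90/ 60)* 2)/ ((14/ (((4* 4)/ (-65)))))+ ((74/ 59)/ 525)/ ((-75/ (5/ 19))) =-1816807459/ 3672396000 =-0.49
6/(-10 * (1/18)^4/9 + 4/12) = 2834352/157459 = 18.00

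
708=708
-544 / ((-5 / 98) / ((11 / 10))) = 11728.64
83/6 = 13.83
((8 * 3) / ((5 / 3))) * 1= 72 / 5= 14.40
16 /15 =1.07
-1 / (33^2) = -1 / 1089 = -0.00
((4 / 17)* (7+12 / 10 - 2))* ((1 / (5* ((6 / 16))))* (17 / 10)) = 496 / 375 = 1.32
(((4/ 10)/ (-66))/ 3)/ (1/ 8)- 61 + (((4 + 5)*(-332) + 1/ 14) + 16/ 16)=-21122257/ 6930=-3047.94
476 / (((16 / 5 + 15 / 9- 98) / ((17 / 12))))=-10115 / 1397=-7.24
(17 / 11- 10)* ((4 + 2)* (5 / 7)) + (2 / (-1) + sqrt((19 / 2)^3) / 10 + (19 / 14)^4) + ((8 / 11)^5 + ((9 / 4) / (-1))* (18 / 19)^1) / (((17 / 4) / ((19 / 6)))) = -11446943640383 / 315533696016 + 19* sqrt(38) / 40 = -33.35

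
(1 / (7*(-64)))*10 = -5 / 224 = -0.02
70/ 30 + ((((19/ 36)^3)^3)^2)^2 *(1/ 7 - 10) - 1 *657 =-162512601165055464623113121702575132708859532886807645723655/ 248237170822005224551331443422398252060391663136338345984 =-654.67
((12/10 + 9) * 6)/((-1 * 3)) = -20.40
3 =3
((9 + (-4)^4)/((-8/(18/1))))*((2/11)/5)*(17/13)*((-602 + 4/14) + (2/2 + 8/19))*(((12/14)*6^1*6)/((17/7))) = 4112985924/19019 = 216256.69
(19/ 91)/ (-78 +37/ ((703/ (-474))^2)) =-253783/ 74362470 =-0.00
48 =48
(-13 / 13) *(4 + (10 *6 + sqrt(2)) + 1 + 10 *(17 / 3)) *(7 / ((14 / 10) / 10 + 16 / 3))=-127750 / 821-1050 *sqrt(2) / 821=-157.41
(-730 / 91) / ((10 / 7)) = -73 / 13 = -5.62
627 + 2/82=25708/41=627.02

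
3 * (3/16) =9/16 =0.56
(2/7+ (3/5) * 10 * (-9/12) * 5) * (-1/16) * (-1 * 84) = -933/8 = -116.62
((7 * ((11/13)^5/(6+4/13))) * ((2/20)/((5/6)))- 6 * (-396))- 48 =136307898471/58550050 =2328.06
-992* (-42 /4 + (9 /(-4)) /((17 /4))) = 186000 /17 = 10941.18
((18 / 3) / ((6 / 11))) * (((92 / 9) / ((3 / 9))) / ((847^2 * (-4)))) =-23 / 195657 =-0.00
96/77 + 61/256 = 29273/19712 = 1.49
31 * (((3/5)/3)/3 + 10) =4681/15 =312.07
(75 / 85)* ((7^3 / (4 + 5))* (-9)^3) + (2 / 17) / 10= -122572 / 5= -24514.40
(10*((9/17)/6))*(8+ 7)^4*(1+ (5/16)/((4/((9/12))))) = 205790625/4352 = 47286.45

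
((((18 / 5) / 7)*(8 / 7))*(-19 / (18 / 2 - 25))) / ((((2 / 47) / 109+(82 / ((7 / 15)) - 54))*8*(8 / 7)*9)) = 97337 / 1396739200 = 0.00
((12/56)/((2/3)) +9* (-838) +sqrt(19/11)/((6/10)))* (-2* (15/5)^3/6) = 1900503/28- 15* sqrt(209)/11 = 67855.39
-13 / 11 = -1.18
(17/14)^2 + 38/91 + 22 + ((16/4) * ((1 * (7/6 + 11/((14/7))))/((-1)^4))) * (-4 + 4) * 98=60877/2548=23.89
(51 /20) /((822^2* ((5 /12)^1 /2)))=17 /938450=0.00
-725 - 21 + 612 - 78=-212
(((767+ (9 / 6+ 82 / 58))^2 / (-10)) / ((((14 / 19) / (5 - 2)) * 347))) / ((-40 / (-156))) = -177312617703 / 65369248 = -2712.48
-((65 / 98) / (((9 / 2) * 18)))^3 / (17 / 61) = -16752125 / 8503196300424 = -0.00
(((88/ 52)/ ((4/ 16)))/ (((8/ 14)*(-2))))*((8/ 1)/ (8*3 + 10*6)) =-22/ 39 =-0.56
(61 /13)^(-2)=169 /3721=0.05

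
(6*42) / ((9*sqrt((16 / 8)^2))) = 14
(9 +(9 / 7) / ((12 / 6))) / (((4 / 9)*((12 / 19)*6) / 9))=23085 / 448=51.53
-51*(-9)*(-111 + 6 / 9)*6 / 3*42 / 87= -1418004 / 29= -48896.69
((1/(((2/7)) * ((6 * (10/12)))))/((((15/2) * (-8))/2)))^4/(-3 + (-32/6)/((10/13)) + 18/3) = -2401/31860000000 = -0.00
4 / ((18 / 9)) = 2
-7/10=-0.70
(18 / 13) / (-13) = -18 / 169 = -0.11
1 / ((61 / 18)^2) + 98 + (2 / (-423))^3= 27624380559826 / 281631204207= 98.09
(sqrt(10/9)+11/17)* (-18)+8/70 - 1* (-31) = 11583/595 - 6* sqrt(10) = 0.49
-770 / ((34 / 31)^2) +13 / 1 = -362471 / 578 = -627.11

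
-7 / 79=-0.09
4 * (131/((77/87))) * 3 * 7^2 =957348/11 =87031.64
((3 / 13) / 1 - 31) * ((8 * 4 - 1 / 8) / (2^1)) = -6375 / 13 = -490.38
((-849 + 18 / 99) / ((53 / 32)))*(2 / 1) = -597568 / 583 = -1024.99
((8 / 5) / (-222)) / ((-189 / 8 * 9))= 32 / 944055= 0.00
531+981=1512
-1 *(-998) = 998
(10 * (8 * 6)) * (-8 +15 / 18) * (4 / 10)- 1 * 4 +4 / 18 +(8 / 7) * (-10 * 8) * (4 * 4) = -179086 / 63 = -2842.63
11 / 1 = 11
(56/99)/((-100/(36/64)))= -7/2200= -0.00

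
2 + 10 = 12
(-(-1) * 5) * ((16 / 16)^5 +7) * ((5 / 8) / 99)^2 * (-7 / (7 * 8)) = -125 / 627264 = -0.00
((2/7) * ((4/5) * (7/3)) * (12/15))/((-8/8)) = -32/75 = -0.43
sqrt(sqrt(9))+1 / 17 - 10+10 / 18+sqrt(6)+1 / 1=-1283 / 153+sqrt(3)+sqrt(6)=-4.20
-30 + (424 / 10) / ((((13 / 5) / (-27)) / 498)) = -219303.23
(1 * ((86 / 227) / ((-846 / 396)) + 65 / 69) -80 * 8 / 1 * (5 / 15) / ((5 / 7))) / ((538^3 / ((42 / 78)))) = -1535126705 / 1490263227081096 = -0.00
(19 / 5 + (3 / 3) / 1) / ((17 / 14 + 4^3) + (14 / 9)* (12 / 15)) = 3024 / 41869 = 0.07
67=67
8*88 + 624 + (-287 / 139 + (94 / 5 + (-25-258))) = 737906 / 695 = 1061.74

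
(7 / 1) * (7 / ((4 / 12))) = 147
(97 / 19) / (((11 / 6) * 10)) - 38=-39419 / 1045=-37.72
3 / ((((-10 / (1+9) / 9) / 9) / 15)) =-3645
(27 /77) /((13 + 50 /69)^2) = 128547 /69054293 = 0.00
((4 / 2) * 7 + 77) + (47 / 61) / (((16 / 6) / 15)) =46523 / 488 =95.33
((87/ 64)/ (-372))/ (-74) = 29/ 587264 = 0.00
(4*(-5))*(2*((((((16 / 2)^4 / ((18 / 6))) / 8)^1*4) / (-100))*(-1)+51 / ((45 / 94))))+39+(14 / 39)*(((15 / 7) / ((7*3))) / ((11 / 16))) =-67497631 / 15015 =-4495.35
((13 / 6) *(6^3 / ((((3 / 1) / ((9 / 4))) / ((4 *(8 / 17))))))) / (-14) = -5616 / 119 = -47.19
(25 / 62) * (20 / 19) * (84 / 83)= 21000 / 48887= 0.43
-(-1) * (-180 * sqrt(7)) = -180 * sqrt(7) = -476.24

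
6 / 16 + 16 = 131 / 8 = 16.38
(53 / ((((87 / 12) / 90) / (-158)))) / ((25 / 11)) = -6632208 / 145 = -45739.37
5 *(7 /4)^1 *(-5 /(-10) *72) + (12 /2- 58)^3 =-140293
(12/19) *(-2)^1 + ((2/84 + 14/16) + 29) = 91405/3192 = 28.64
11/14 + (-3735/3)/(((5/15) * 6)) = -4352/7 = -621.71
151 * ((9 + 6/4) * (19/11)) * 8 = 240996/11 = 21908.73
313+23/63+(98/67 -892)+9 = -2398255/4221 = -568.17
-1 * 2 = -2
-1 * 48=-48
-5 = -5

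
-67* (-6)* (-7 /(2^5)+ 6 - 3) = 17889 /16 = 1118.06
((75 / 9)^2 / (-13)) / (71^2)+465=274254980 / 589797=465.00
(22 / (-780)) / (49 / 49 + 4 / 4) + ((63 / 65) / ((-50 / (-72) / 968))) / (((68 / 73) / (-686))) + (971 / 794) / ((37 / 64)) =-4844823407156899 / 4869403500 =-994952.13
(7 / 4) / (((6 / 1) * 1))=7 / 24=0.29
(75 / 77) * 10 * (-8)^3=-384000 / 77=-4987.01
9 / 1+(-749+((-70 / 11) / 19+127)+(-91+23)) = -142399 / 209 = -681.33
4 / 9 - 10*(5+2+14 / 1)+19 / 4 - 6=-7589 / 36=-210.81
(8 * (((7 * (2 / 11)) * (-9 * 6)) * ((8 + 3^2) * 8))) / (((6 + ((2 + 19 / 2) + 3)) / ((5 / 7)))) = -1175040 / 451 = -2605.41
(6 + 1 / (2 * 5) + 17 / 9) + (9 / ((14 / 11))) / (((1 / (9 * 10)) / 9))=3613583 / 630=5735.85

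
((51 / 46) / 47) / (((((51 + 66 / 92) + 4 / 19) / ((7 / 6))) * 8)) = 2261 / 34129520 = 0.00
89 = 89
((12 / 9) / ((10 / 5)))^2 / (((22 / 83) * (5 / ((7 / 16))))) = 581 / 3960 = 0.15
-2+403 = 401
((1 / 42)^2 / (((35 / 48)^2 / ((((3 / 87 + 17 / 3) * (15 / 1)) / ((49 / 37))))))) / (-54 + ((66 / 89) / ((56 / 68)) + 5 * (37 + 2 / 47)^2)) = 115456689664 / 11415881644401395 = 0.00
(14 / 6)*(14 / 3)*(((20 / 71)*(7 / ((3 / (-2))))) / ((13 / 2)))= -54880 / 24921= -2.20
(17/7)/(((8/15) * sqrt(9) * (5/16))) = 34/7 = 4.86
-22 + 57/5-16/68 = -921/85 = -10.84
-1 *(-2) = 2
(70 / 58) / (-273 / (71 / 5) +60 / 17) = -8449 / 109881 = -0.08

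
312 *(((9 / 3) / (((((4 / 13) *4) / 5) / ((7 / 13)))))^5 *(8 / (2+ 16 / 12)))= 298649885625 / 32768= 9114071.22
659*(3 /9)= 659 /3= 219.67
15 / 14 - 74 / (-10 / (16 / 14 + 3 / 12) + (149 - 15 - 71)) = -1107 / 4354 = -0.25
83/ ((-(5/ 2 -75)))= 166/ 145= 1.14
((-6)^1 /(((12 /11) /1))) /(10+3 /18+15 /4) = -66 /167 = -0.40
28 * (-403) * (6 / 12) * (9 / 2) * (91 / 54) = -256711 / 6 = -42785.17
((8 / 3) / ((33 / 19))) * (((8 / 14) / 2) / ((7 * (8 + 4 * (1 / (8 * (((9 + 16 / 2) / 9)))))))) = 10336 / 1363131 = 0.01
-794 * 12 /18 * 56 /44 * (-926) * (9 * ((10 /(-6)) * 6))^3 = -5002600176000 /11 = -454781834181.82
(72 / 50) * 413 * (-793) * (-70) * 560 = 18487228032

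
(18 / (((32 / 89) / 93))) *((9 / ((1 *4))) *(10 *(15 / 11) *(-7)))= -351979425 / 352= -999941.55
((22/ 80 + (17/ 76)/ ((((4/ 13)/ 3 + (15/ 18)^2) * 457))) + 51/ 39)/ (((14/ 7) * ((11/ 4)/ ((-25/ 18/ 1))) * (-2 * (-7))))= -13332664685/ 466847677296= -0.03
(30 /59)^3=27000 /205379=0.13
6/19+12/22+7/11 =1.50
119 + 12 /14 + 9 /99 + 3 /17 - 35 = 111428 /1309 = 85.12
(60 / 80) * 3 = 9 / 4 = 2.25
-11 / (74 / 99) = -1089 / 74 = -14.72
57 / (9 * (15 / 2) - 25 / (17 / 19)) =1.44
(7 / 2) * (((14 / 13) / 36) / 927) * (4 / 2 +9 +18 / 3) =833 / 433836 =0.00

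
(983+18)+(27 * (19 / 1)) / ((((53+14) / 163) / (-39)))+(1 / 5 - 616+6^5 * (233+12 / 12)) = 593383977 / 335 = 1771295.45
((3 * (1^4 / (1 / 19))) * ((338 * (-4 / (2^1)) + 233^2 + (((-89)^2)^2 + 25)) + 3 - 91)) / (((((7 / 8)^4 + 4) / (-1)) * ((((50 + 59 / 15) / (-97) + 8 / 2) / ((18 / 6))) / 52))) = -51196417735901184 / 1448179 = -35352271877.92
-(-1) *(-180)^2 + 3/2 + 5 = 64813/2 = 32406.50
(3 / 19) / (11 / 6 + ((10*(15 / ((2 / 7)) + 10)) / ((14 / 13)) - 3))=63 / 231097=0.00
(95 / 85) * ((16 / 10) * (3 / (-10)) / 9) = -76 / 1275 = -0.06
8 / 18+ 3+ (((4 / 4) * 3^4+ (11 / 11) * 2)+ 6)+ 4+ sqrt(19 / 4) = sqrt(19) / 2+ 868 / 9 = 98.62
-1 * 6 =-6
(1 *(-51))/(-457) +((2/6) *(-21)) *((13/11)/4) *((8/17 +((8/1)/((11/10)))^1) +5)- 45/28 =-183269389/6580343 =-27.85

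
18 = 18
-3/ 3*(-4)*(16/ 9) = 7.11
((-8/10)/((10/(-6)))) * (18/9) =24/25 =0.96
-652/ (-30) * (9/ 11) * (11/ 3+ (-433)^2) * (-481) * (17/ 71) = -1499398729556/ 3905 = -383968944.83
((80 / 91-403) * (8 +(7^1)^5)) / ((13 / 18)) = -11075603310 / 1183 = -9362302.04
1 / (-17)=-1 / 17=-0.06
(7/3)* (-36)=-84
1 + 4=5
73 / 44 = 1.66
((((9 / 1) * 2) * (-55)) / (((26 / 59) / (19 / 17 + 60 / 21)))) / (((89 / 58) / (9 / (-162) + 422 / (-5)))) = 67666633133 / 137683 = 491466.87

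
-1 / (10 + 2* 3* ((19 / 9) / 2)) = -3 / 49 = -0.06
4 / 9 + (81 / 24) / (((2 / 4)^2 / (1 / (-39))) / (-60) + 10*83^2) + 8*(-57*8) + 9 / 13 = -87094106107 / 23881923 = -3646.86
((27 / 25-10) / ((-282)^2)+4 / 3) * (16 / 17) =10602308 / 8449425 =1.25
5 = 5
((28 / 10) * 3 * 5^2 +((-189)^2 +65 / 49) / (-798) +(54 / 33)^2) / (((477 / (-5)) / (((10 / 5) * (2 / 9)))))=-418133260 / 534517137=-0.78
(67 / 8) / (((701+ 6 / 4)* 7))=67 / 39340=0.00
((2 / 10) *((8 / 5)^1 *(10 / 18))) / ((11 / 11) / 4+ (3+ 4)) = 32 / 1305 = 0.02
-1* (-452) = 452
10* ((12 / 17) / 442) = 0.02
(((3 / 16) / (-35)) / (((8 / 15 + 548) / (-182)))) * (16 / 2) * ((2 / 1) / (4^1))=0.01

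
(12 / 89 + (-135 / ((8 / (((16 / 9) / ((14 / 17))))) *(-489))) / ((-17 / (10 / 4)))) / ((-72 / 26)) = -327067 / 7311528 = -0.04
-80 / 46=-40 / 23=-1.74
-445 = -445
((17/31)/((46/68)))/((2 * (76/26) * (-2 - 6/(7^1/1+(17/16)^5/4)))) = -38546801215/783249554212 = -0.05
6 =6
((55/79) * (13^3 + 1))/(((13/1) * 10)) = 12089/1027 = 11.77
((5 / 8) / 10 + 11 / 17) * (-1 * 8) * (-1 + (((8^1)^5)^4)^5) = -393147943432555814649810017863009985082933399977525696372775106725395590854323984293395693375 / 34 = -11563174806839876901465000000000000000000000000000000000000000000000000000000000000000000000.00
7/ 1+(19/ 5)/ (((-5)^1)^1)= 156/ 25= 6.24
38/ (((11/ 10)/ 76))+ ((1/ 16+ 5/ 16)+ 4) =231425/ 88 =2629.83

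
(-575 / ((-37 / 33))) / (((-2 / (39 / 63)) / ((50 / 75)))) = -82225 / 777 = -105.82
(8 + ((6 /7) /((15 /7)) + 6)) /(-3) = -24 /5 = -4.80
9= 9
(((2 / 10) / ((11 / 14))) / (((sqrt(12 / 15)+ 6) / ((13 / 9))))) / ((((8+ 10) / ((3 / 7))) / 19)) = 247 / 8712 - 247* sqrt(5) / 130680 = 0.02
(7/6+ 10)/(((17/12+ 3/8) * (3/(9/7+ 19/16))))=18559/3612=5.14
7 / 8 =0.88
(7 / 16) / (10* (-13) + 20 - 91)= -7 / 3216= -0.00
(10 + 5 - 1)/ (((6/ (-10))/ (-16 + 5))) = 256.67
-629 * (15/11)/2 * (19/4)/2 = -179265/176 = -1018.55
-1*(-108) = 108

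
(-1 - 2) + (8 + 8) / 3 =2.33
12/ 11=1.09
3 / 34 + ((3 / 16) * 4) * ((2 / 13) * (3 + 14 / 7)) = 147 / 221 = 0.67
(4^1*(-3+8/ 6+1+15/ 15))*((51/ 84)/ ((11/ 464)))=7888/ 231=34.15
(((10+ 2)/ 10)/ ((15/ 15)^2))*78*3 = 280.80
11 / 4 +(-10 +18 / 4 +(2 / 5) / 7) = -377 / 140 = -2.69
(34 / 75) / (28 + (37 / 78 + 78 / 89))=78676 / 5093825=0.02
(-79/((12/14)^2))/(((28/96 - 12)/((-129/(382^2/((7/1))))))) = -1165171/20502322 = -0.06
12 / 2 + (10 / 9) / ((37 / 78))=926 / 111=8.34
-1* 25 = -25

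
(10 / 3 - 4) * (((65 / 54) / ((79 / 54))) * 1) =-130 / 237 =-0.55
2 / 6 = 1 / 3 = 0.33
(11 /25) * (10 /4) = 11 /10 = 1.10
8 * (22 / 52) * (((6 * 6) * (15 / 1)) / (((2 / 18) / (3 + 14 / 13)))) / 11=1030320 / 169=6096.57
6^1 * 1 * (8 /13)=48 /13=3.69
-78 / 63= -26 / 21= -1.24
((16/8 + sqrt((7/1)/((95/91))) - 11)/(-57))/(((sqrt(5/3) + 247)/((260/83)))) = -338 * sqrt(1235)/20616121 - 390 * sqrt(15)/144312847 + 130 * sqrt(741)/1175118897 + 15210/7595413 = 0.00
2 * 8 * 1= 16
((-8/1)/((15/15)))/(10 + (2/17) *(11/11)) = -34/43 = -0.79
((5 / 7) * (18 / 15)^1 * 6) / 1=36 / 7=5.14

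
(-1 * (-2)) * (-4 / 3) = -8 / 3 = -2.67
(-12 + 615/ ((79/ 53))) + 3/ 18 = 189961/ 474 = 400.76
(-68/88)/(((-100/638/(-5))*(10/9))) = -4437/200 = -22.18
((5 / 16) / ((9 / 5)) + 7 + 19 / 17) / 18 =20297 / 44064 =0.46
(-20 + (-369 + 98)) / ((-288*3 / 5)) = 485 / 288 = 1.68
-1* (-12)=12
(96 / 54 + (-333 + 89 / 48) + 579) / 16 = 35947 / 2304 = 15.60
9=9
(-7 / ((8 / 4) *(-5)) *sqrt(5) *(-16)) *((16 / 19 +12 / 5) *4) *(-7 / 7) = 68992 *sqrt(5) / 475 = 324.78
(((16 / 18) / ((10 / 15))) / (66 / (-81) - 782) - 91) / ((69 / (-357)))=57221507 / 121532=470.83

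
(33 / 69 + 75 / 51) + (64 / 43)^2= 3010474 / 722959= 4.16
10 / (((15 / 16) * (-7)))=-1.52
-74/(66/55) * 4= -740/3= -246.67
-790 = -790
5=5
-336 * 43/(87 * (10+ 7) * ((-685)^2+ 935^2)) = -2408/331160425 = -0.00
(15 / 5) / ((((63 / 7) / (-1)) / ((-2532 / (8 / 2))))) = 211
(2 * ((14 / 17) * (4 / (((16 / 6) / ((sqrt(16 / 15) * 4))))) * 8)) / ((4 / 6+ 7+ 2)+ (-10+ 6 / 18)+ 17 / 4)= 7168 * sqrt(15) / 1445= 19.21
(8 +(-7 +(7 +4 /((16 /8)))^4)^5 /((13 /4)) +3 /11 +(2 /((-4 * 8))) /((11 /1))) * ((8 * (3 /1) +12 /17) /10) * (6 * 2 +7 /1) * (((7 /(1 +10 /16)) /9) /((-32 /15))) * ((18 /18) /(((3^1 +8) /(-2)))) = 7124978377792892815.47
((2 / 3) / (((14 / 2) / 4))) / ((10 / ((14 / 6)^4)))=1372 / 1215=1.13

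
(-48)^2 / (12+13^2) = 12.73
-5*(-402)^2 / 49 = -808020 / 49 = -16490.20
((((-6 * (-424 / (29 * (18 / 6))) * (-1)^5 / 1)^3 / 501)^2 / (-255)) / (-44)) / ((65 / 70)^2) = 18220957433998606336 / 70775510295085898445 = 0.26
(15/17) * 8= 120/17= 7.06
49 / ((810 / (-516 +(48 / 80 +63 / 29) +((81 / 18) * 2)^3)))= 13.05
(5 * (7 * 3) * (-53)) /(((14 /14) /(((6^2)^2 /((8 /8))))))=-7212240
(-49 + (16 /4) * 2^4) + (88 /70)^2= 20311 /1225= 16.58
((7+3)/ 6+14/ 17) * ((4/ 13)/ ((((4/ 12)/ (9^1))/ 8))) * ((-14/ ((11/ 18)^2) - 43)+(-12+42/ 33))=-31053024/ 2057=-15096.27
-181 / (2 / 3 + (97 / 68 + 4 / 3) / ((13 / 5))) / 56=-120003 / 64162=-1.87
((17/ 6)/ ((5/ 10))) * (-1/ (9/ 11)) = -187/ 27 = -6.93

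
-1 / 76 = -0.01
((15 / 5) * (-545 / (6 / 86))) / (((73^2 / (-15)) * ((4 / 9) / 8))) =6327450 / 5329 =1187.36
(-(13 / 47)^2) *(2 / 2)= -0.08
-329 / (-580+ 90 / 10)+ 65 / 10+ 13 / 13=8.08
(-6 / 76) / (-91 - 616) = 3 / 26866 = 0.00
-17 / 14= -1.21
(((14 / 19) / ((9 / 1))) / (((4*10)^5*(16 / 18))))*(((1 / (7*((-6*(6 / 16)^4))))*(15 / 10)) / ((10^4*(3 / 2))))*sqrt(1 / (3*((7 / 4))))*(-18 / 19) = sqrt(21) / 102343500000000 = 0.00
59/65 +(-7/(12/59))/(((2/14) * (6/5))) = -935327/4680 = -199.86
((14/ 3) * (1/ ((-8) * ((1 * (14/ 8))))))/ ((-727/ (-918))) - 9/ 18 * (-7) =4477/ 1454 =3.08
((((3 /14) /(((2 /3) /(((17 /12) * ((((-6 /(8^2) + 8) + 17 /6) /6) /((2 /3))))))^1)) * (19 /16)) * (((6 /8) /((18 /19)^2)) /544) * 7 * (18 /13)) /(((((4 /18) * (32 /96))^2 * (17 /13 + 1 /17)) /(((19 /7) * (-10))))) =-2775225442905 /35467034624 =-78.25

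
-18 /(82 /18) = -162 /41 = -3.95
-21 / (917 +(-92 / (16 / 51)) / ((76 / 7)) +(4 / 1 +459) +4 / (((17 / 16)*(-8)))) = -108528 / 6989821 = -0.02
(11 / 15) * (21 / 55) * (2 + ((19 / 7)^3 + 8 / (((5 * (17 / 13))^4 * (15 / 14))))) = 5908902933751 / 959186484375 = 6.16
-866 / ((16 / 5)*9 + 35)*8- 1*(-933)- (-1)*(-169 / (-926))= 243579873 / 295394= 824.59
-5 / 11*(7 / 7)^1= -0.45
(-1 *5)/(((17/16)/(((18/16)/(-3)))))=30/17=1.76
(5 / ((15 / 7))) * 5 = 35 / 3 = 11.67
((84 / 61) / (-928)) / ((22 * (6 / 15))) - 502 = -312589481 / 622688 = -502.00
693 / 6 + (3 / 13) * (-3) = 2985 / 26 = 114.81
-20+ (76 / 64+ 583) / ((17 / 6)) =25321 / 136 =186.18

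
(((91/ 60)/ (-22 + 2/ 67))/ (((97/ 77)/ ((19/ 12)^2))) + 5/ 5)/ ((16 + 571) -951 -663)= -1064175451/ 1266962411520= -0.00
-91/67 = -1.36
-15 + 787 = 772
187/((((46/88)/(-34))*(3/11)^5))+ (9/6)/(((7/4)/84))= -45053936944/5589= -8061180.34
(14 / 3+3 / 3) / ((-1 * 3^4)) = -17 / 243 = -0.07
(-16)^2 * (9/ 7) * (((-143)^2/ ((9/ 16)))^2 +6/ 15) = 137023193457152/ 315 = 434994264943.34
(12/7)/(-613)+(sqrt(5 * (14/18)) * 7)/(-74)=-7 * sqrt(35)/222 -12/4291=-0.19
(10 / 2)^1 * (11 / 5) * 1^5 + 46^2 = 2127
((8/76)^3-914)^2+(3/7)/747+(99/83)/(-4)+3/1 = 3301365281240603/3951854004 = 835396.57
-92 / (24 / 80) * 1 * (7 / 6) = -3220 / 9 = -357.78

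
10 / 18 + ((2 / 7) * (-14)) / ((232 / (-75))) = 965 / 522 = 1.85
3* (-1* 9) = -27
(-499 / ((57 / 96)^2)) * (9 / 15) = -1532928 / 1805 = -849.27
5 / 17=0.29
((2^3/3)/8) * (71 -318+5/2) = -163/2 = -81.50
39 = 39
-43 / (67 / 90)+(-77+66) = -4607 / 67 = -68.76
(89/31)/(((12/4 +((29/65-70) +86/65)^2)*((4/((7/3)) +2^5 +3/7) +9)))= 15041/1052925416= 0.00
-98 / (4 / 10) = -245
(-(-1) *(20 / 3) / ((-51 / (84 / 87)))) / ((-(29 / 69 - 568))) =-0.00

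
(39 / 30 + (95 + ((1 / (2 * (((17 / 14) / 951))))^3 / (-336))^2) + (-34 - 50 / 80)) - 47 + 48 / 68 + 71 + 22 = 986740055138827799821 / 30896088320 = 31937378121.10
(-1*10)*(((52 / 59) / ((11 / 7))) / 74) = -1820 / 24013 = -0.08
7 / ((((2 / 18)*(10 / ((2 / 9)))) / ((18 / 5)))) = 126 / 25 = 5.04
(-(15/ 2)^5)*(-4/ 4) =23730.47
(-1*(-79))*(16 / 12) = 316 / 3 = 105.33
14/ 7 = 2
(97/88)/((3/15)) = 485/88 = 5.51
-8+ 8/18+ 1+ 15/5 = -32/9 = -3.56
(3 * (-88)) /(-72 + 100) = -66 /7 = -9.43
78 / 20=39 / 10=3.90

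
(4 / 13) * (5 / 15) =4 / 39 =0.10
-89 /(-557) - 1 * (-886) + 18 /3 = 496933 /557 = 892.16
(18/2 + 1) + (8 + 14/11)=19.27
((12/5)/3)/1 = 0.80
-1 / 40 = -0.02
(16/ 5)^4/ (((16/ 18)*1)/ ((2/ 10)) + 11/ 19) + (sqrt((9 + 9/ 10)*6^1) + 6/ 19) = 3*sqrt(165)/ 5 + 216147714/ 10200625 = 28.90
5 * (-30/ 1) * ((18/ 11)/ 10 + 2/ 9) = -1910/ 33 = -57.88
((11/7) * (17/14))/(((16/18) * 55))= 153/3920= 0.04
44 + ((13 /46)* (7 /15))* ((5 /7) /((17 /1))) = 103237 /2346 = 44.01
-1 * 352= -352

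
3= 3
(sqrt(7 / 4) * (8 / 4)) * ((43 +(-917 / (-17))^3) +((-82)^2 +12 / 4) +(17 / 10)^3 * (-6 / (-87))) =11663189371069 * sqrt(7) / 71238500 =433163.23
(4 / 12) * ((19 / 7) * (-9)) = -57 / 7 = -8.14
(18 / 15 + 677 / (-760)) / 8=47 / 1216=0.04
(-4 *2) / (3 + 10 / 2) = -1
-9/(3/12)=-36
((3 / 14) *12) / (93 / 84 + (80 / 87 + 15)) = 6264 / 41477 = 0.15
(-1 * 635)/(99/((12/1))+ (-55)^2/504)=-44.56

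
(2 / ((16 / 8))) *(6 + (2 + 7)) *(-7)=-105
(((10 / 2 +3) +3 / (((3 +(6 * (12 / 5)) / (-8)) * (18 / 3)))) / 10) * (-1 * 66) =-1111 / 20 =-55.55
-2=-2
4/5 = 0.80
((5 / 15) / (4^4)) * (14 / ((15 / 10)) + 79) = 265 / 2304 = 0.12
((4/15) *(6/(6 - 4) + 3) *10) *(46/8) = 92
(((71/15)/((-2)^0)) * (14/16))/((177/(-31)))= -15407/21240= -0.73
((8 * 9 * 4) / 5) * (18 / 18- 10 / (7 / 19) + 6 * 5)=7776 / 35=222.17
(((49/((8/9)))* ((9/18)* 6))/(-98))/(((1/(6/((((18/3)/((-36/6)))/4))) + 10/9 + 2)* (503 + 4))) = -81/74698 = -0.00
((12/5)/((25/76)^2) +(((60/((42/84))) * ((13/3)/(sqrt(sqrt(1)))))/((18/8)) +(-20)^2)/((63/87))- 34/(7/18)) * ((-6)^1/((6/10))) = -952424936/118125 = -8062.86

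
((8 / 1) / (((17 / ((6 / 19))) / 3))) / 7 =144 / 2261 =0.06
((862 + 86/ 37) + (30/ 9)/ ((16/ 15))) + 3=870.45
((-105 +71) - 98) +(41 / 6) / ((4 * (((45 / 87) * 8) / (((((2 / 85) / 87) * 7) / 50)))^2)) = -1853992799997991 / 14045400000000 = -132.00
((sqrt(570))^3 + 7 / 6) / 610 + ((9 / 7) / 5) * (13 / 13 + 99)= 57 * sqrt(570) / 61 + 658849 / 25620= 48.03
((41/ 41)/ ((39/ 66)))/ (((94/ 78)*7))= 66/ 329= 0.20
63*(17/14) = 153/2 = 76.50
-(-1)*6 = 6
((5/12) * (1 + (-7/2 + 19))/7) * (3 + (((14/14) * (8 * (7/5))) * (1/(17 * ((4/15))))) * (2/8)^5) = 1437315/487424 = 2.95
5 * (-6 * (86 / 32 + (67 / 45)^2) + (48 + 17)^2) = 22656101 / 1080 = 20977.87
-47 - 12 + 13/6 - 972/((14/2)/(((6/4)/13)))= -39779/546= -72.86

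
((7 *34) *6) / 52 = 357 / 13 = 27.46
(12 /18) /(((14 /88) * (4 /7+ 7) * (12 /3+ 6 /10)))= 440 /3657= 0.12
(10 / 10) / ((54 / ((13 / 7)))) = 13 / 378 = 0.03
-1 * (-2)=2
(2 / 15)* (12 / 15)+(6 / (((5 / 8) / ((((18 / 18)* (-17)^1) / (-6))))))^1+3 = 2273 / 75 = 30.31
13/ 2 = 6.50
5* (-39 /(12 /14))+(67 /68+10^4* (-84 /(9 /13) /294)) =-18650389 /4284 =-4353.50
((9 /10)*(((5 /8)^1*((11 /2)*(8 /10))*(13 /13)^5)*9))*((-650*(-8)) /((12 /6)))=57915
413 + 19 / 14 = 5801 / 14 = 414.36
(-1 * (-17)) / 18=0.94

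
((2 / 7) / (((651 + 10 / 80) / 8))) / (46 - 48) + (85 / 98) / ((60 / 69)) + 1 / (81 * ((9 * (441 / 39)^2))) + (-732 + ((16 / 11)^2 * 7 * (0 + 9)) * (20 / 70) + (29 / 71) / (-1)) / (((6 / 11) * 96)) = -50301315210085649 / 4101545777668416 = -12.26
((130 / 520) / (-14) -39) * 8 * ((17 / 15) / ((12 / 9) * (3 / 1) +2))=-7429 / 126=-58.96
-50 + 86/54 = -1307/27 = -48.41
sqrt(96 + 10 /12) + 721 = sqrt(3486) /6 + 721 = 730.84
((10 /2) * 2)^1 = 10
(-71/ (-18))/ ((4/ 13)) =923/ 72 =12.82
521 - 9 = 512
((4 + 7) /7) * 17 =187 /7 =26.71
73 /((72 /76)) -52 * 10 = -7973 /18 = -442.94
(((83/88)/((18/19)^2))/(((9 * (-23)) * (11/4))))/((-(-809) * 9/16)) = -59926/14771743767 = -0.00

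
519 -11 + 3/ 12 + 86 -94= 2001/ 4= 500.25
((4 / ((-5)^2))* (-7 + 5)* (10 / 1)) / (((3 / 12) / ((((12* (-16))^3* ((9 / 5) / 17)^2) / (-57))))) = -12230590464 / 686375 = -17819.11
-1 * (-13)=13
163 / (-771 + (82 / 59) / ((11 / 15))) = -105787 / 499149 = -0.21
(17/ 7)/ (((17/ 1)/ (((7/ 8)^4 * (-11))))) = -3773/ 4096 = -0.92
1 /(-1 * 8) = -1 /8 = -0.12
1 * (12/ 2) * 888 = 5328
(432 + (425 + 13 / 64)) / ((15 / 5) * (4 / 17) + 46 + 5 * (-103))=-932637 / 509504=-1.83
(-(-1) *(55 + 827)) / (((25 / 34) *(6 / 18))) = 89964 / 25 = 3598.56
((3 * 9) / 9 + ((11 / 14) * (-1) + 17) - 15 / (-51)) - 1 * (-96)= 27491 / 238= 115.51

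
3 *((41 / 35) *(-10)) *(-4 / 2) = 492 / 7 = 70.29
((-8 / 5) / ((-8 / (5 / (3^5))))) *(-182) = -182 / 243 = -0.75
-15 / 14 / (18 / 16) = -20 / 21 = -0.95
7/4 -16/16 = 3/4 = 0.75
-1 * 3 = -3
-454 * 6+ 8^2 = -2660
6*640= 3840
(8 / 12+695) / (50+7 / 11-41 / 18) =14.39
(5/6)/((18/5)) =0.23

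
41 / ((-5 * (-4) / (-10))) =-20.50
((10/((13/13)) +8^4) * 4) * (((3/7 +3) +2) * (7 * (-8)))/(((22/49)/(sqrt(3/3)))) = -122325952/11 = -11120541.09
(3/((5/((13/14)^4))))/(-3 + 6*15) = 28561/5570320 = 0.01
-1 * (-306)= 306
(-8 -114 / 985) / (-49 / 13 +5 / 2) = 207844 / 32505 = 6.39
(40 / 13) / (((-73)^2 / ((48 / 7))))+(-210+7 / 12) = -1218628667 / 5819268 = -209.41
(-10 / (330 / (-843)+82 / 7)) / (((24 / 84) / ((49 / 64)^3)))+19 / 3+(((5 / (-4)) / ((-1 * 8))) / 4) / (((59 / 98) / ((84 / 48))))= 1742882076401 / 344469798912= 5.06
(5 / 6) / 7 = 5 / 42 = 0.12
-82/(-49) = 1.67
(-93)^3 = -804357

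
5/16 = 0.31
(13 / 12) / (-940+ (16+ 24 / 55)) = -715 / 609552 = -0.00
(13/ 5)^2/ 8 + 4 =969/ 200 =4.84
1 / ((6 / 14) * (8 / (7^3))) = 2401 / 24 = 100.04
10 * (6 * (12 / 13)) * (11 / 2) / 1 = 3960 / 13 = 304.62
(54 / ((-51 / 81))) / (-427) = 1458 / 7259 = 0.20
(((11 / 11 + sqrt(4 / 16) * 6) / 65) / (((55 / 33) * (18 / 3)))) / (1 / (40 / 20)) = 4 / 325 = 0.01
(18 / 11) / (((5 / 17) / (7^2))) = 14994 / 55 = 272.62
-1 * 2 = -2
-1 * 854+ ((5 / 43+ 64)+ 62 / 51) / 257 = -481171981 / 563601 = -853.75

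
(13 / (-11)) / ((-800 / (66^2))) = 1287 / 200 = 6.44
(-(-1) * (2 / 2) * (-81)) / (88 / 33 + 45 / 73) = -17739 / 719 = -24.67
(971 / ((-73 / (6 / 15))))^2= 3771364 / 133225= 28.31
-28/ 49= -4/ 7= -0.57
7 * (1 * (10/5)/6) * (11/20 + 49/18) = 4123/540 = 7.64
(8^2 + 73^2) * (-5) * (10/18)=-134825/9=-14980.56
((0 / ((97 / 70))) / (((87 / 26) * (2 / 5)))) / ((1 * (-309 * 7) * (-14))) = 0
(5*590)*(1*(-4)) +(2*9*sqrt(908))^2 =282392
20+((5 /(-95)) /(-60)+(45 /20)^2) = 114289 /4560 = 25.06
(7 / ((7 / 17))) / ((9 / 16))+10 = 362 / 9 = 40.22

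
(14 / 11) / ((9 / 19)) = 2.69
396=396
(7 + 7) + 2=16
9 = 9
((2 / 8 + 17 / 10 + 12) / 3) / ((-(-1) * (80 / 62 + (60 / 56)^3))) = 1977738 / 1071925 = 1.85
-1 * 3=-3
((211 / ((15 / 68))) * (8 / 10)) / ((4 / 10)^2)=14348 / 3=4782.67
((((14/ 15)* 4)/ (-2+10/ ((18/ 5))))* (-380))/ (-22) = 912/ 11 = 82.91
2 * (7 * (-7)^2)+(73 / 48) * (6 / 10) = 54953 / 80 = 686.91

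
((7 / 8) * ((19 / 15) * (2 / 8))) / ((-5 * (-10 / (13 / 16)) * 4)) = 1729 / 1536000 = 0.00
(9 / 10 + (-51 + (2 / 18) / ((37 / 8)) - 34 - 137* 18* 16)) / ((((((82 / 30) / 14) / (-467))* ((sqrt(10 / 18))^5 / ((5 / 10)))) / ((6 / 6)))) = 34864358001417* sqrt(5) / 379250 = 205561172.01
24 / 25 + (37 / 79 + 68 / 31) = 221751 / 61225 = 3.62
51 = 51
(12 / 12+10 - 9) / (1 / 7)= 14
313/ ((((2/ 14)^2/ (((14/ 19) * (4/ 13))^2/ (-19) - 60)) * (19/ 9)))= -9600663910068/ 22024249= -435913.34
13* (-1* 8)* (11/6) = -190.67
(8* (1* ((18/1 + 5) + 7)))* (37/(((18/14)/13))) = 269360/3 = 89786.67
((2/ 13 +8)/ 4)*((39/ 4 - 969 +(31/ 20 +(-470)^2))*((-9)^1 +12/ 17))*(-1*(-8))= -32872576158/ 1105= -29748937.70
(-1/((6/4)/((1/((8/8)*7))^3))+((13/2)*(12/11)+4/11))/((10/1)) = 42178/56595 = 0.75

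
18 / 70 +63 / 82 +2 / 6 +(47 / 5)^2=3862393 / 43050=89.72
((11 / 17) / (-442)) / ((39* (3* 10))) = -0.00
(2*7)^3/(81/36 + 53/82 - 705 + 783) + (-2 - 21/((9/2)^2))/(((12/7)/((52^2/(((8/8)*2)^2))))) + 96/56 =-8740795618/7522389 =-1161.97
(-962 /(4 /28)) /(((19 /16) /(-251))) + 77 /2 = 54088951 /38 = 1423393.45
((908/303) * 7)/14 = 454/303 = 1.50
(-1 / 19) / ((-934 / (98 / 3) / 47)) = 2303 / 26619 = 0.09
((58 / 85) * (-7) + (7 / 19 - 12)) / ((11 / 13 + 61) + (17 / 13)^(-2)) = -532389 / 2025685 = -0.26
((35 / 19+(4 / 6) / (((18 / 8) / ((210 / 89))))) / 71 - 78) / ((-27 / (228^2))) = 25610220688 / 170613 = 150107.09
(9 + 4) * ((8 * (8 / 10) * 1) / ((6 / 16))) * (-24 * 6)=-159744 / 5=-31948.80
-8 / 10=-4 / 5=-0.80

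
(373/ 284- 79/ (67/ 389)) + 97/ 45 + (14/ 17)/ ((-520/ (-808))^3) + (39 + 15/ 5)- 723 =-905936804834597/ 799511368500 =-1133.11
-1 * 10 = -10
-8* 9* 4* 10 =-2880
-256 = -256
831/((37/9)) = 7479/37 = 202.14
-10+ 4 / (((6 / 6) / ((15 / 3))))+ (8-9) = 9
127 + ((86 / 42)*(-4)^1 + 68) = 3923 / 21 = 186.81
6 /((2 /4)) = 12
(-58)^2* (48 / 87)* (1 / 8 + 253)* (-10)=-4698000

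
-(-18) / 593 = 0.03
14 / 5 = 2.80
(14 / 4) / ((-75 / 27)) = -63 / 50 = -1.26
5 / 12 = 0.42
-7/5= -1.40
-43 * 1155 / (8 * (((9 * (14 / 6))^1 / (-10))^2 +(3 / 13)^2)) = -69944875 / 50286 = -1390.94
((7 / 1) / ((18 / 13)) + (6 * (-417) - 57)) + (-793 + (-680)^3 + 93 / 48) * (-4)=45278229971 / 36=1257728610.31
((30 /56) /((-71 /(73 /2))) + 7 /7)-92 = -91.28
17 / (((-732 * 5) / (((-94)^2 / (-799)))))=47 / 915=0.05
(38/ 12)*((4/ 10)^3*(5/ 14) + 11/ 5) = 7391/ 1050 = 7.04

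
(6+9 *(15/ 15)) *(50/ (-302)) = -375/ 151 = -2.48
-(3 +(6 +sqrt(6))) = -9 - sqrt(6) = -11.45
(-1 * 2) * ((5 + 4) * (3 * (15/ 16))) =-405/ 8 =-50.62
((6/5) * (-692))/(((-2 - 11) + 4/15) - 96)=12456/1631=7.64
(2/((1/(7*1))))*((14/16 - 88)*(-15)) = 73185/4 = 18296.25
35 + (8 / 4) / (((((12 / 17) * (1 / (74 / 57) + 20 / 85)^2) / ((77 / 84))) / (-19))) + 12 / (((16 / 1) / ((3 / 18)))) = -143261897 / 10474200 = -13.68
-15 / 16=-0.94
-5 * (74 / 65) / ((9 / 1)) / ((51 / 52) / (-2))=1.29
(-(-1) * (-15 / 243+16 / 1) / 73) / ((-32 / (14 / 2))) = -0.05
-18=-18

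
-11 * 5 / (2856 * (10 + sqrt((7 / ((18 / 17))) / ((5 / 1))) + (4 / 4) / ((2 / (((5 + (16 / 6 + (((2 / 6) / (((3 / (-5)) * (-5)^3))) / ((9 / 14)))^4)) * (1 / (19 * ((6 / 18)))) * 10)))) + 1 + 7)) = -554142852846065786621484375 / 690535702182071217278498054692 + 1535917462186102294921875 * sqrt(1190) / 1381071404364142434556996109384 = -0.00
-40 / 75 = -8 / 15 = -0.53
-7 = -7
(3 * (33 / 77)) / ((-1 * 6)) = -0.21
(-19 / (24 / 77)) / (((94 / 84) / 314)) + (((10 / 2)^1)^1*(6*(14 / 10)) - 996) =-1697513 / 94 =-18058.65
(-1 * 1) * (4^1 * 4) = -16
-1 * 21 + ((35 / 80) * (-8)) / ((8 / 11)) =-413 / 16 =-25.81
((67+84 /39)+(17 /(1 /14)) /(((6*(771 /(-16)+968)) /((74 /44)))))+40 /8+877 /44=2377906015 /25254372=94.16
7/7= 1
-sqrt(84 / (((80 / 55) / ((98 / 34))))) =-7 * sqrt(3927) / 34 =-12.90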